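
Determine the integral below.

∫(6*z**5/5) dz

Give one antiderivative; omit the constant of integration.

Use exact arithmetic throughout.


Answer: z**6/5.


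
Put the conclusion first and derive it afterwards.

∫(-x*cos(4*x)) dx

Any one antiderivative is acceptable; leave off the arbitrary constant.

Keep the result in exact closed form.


The answer is -x*sin(4*x)/4 - cos(4*x)/16.
Step 1. Integrate ∫(-x*cos(4*x)) dx by parts with u = x, dv = (-cos(4*x)) dx, so v = -sin(4*x)/4: now -x*sin(4*x)/4 + ∫(sin(4*x)/4) dx.
Step 2. Evaluate the standard form: now -x*sin(4*x)/4 - cos(4*x)/16.
Answer: -x*sin(4*x)/4 - cos(4*x)/16.


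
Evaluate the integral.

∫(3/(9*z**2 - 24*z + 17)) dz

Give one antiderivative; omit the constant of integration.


Answer: atan(3*z - 4).


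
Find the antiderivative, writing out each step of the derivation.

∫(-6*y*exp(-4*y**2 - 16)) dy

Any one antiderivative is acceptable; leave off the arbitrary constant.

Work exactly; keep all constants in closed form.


Step 1. Substitute u = y**2 + 4, turning ∫(-6*y*exp(-4*y**2 - 16)) dy into ∫(-3*exp(-4*u)) du: now ∫(-3*exp(-4*u)) du.
Step 2. Evaluate the standard form: now 3*exp(-4*u)/4.
Step 3. Substitute back u = y**2 + 4: now 3*exp(-4*y**2 - 16)/4.
Answer: 3*exp(-4*y**2 - 16)/4.


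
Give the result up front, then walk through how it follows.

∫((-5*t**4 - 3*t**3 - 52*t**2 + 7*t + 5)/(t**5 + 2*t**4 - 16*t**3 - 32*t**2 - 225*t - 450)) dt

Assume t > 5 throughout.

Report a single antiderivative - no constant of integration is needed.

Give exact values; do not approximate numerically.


The answer is -2*log(t - 5) + log(t + 2) - 4*log(t + 5) - atan(t/3)/3.
Step 1. Decompose ∫((-5*t**4 - 3*t**3 - 52*t**2 + 7*t + 5)/(t**5 + 2*t**4 - 16*t**3 - 32*t**2 - 225*t - 450)) dt by partial fractions, (-5*t**4 - 3*t**3 - 52*t**2 + 7*t + 5)/(t**5 + 2*t**4 - 16*t**3 - 32*t**2 - 225*t - 450) = -1/(t**2 + 9) - 4/(t + 5) + 1/(t + 2) - 2/(t - 5): now ∫(-2/(t - 5)) dt + ∫(1/(t + 2)) dt + ∫(-4/(t + 5)) dt + ∫(-1/(t**2 + 9)) dt.
Step 2. Evaluate the standard form [assuming t > -5]: now -4*log(t + 5) + ∫(-2/(t - 5)) dt + ∫(1/(t + 2)) dt + ∫(-1/(t**2 + 9)) dt.
Step 3. Evaluate the standard form [assuming t > -2]: now log(t + 2) - 4*log(t + 5) + ∫(-2/(t - 5)) dt + ∫(-1/(t**2 + 9)) dt.
Step 4. Evaluate the standard form [assuming t > 5]: now -2*log(t - 5) + log(t + 2) - 4*log(t + 5) + ∫(-1/(t**2 + 9)) dt.
Step 5. Evaluate the standard form: now -2*log(t - 5) + log(t + 2) - 4*log(t + 5) - atan(t/3)/3.
Answer: -2*log(t - 5) + log(t + 2) - 4*log(t + 5) - atan(t/3)/3.


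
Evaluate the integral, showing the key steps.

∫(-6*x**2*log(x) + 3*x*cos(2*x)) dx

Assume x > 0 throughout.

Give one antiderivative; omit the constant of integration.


Step 1. Rewrite: now ∫(3*x*cos(2*x)) dx + ∫(-6*x**2*log(x)) dx.
Step 2. Integrate ∫(3*x*cos(2*x)) dx by parts with u = x, dv = (3*cos(2*x)) dx, so v = 3*sin(2*x)/2: now 3*x*sin(2*x)/2 + ∫(-6*x**2*log(x)) dx + ∫(-3*sin(2*x)/2) dx.
Step 3. Evaluate the standard form: now 3*x*sin(2*x)/2 + 3*cos(2*x)/4 + ∫(-6*x**2*log(x)) dx.
Step 4. Integrate ∫(-6*x**2*log(x)) dx by parts with u = log(x), dv = (-6*x**2) dx, so v = -2*x**3 [assuming x > 0]: now -2*x**3*log(x) + 3*x*sin(2*x)/2 + 3*cos(2*x)/4 + ∫(2*x**2) dx.
Step 5. Evaluate the standard form: now -2*x**3*log(x) + 2*x**3/3 + 3*x*sin(2*x)/2 + 3*cos(2*x)/4.
Answer: -2*x**3*log(x) + 2*x**3/3 + 3*x*sin(2*x)/2 + 3*cos(2*x)/4.


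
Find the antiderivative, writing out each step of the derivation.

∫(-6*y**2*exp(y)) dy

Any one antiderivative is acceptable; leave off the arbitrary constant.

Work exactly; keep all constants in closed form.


Step 1. Integrate ∫(-6*y**2*exp(y)) dy by parts with u = y**2, dv = (-6*exp(y)) dy, so v = -6*exp(y): now -6*y**2*exp(y) + ∫(12*y*exp(y)) dy.
Step 2. Integrate ∫(12*y*exp(y)) dy by parts with u = y, dv = (12*exp(y)) dy, so v = 12*exp(y): now -6*y**2*exp(y) + 12*y*exp(y) + ∫(-12*exp(y)) dy.
Step 3. Evaluate the standard form: now -6*y**2*exp(y) + 12*y*exp(y) - 12*exp(y).
Answer: -6*y**2*exp(y) + 12*y*exp(y) - 12*exp(y).


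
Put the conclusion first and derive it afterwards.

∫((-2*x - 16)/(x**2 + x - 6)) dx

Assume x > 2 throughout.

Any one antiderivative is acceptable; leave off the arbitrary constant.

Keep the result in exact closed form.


The answer is -4*log(x - 2) + 2*log(x + 3).
Step 1. Decompose ∫((-2*x - 16)/(x**2 + x - 6)) dx by partial fractions, (-2*x - 16)/(x**2 + x - 6) = 2/(x + 3) - 4/(x - 2): now ∫(-4/(x - 2)) dx + ∫(2/(x + 3)) dx.
Step 2. Evaluate the standard form [assuming x > 2]: now -4*log(x - 2) + ∫(2/(x + 3)) dx.
Step 3. Evaluate the standard form [assuming x > -3]: now -4*log(x - 2) + 2*log(x + 3).
Answer: -4*log(x - 2) + 2*log(x + 3).


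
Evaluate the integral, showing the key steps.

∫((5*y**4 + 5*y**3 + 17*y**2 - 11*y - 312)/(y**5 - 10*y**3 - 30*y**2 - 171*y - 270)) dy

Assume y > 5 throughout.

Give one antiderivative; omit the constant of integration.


Step 1. Decompose ∫((5*y**4 + 5*y**3 + 17*y**2 - 11*y - 312)/(y**5 - 10*y**3 - 30*y**2 - 171*y - 270)) dy by partial fractions, (5*y**4 + 5*y**3 + 17*y**2 - 11*y - 312)/(y**5 - 10*y**3 - 30*y**2 - 171*y - 270) = 2/(y**2 + 9) + 1/(y + 3) + 2/(y + 2) + 2/(y - 5): now ∫(2/(y - 5)) dy + ∫(2/(y + 2)) dy + ∫(1/(y + 3)) dy + ∫(2/(y**2 + 9)) dy.
Step 2. Evaluate the standard form [assuming y > 5]: now 2*log(y - 5) + ∫(2/(y + 2)) dy + ∫(1/(y + 3)) dy + ∫(2/(y**2 + 9)) dy.
Step 3. Evaluate the standard form [assuming y > -2]: now 2*log(y - 5) + 2*log(y + 2) + ∫(1/(y + 3)) dy + ∫(2/(y**2 + 9)) dy.
Step 4. Evaluate the standard form [assuming y > -3]: now 2*log(y - 5) + 2*log(y + 2) + log(y + 3) + ∫(2/(y**2 + 9)) dy.
Step 5. Evaluate the standard form: now 2*log(y - 5) + 2*log(y + 2) + log(y + 3) + 2*atan(y/3)/3.
Answer: 2*log(y - 5) + 2*log(y + 2) + log(y + 3) + 2*atan(y/3)/3.


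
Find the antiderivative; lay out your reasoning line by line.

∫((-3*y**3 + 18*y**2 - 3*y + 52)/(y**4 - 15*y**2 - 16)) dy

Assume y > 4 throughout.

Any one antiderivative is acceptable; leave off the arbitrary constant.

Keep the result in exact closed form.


Step 1. Decompose ∫((-3*y**3 + 18*y**2 - 3*y + 52)/(y**4 - 15*y**2 - 16)) dy by partial fractions, (-3*y**3 + 18*y**2 - 3*y + 52)/(y**4 - 15*y**2 - 16) = -2/(y**2 + 1) - 4/(y + 4) + 1/(y - 4): now ∫(1/(y - 4)) dy + ∫(-4/(y + 4)) dy + ∫(-2/(y**2 + 1)) dy.
Step 2. Evaluate the standard form [assuming y > 4]: now log(y - 4) + ∫(-4/(y + 4)) dy + ∫(-2/(y**2 + 1)) dy.
Step 3. Evaluate the standard form [assuming y > -4]: now log(y - 4) - 4*log(y + 4) + ∫(-2/(y**2 + 1)) dy.
Step 4. Evaluate the standard form: now log(y - 4) - 4*log(y + 4) - 2*atan(y).
Answer: log(y - 4) - 4*log(y + 4) - 2*atan(y).


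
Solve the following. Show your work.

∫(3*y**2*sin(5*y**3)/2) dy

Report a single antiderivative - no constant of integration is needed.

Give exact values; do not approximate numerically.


Step 1. Substitute u = y**3, turning ∫(3*y**2*sin(5*y**3)/2) dy into ∫(sin(5*u)/2) du: now ∫(sin(5*u)/2) du.
Step 2. Evaluate the standard form: now -cos(5*u)/10.
Step 3. Substitute back u = y**3: now -cos(5*y**3)/10.
Answer: -cos(5*y**3)/10.


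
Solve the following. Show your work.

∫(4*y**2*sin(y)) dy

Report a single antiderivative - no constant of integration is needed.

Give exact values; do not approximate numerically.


Step 1. Integrate ∫(4*y**2*sin(y)) dy by parts with u = y**2, dv = (4*sin(y)) dy, so v = -4*cos(y): now -4*y**2*cos(y) + ∫(8*y*cos(y)) dy.
Step 2. Integrate ∫(8*y*cos(y)) dy by parts with u = y, dv = (8*cos(y)) dy, so v = 8*sin(y): now -4*y**2*cos(y) + 8*y*sin(y) + ∫(-8*sin(y)) dy.
Step 3. Evaluate the standard form: now -4*y**2*cos(y) + 8*y*sin(y) + 8*cos(y).
Answer: -4*y**2*cos(y) + 8*y*sin(y) + 8*cos(y).


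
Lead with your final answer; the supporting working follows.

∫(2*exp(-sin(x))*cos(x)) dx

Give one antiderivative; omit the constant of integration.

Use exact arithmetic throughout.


The answer is -2*exp(-sin(x)).
Step 1. Substitute u = sin(x), turning ∫(2*exp(-sin(x))*cos(x)) dx into ∫(2*exp(-u)) du: now ∫(2*exp(-u)) du.
Step 2. Evaluate the standard form: now -2*exp(-u).
Step 3. Substitute back u = sin(x): now -2*exp(-sin(x)).
Answer: -2*exp(-sin(x)).


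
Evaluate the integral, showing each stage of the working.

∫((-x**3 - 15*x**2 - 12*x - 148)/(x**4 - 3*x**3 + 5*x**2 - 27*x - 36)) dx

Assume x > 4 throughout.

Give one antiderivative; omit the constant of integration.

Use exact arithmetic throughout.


Step 1. Decompose ∫((-x**3 - 15*x**2 - 12*x - 148)/(x**4 - 3*x**3 + 5*x**2 - 27*x - 36)) dx by partial fractions, (-x**3 - 15*x**2 - 12*x - 148)/(x**4 - 3*x**3 + 5*x**2 - 27*x - 36) = 1/(x**2 + 9) + 3/(x + 1) - 4/(x - 4): now ∫(-4/(x - 4)) dx + ∫(3/(x + 1)) dx + ∫(1/(x**2 + 9)) dx.
Step 2. Evaluate the standard form [assuming x > -1]: now 3*log(x + 1) + ∫(-4/(x - 4)) dx + ∫(1/(x**2 + 9)) dx.
Step 3. Evaluate the standard form [assuming x > 4]: now -4*log(x - 4) + 3*log(x + 1) + ∫(1/(x**2 + 9)) dx.
Step 4. Evaluate the standard form: now -4*log(x - 4) + 3*log(x + 1) + atan(x/3)/3.
Answer: -4*log(x - 4) + 3*log(x + 1) + atan(x/3)/3.


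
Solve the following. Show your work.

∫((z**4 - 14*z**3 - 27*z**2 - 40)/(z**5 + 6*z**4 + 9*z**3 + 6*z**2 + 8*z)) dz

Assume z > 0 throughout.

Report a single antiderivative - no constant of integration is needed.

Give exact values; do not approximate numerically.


Step 1. Decompose ∫((z**4 - 14*z**3 - 27*z**2 - 40)/(z**5 + 6*z**4 + 9*z**3 + 6*z**2 + 8*z)) dz by partial fractions, (z**4 - 14*z**3 - 27*z**2 - 40)/(z**5 + 6*z**4 + 9*z**3 + 6*z**2 + 8*z) = 2/(z**2 + 1) + 5/(z + 4) + 1/(z + 2) - 5/z: now ∫(-5/z) dz + ∫(1/(z + 2)) dz + ∫(5/(z + 4)) dz + ∫(2/(z**2 + 1)) dz.
Step 2. Evaluate the standard form [assuming z > 0]: now -5*log(z) + ∫(1/(z + 2)) dz + ∫(5/(z + 4)) dz + ∫(2/(z**2 + 1)) dz.
Step 3. Evaluate the standard form [assuming z > -2]: now -5*log(z) + log(z + 2) + ∫(5/(z + 4)) dz + ∫(2/(z**2 + 1)) dz.
Step 4. Evaluate the standard form [assuming z > -4]: now -5*log(z) + log(z + 2) + 5*log(z + 4) + ∫(2/(z**2 + 1)) dz.
Step 5. Evaluate the standard form: now -5*log(z) + log(z + 2) + 5*log(z + 4) + 2*atan(z).
Answer: -5*log(z) + log(z + 2) + 5*log(z + 4) + 2*atan(z).


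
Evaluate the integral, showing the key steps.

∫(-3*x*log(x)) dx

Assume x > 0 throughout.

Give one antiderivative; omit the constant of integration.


Step 1. Integrate ∫(-3*x*log(x)) dx by parts with u = log(x), dv = (-3*x) dx, so v = -3*x**2/2 [assuming x > 0]: now -3*x**2*log(x)/2 + ∫(3*x/2) dx.
Step 2. Evaluate the standard form: now -3*x**2*log(x)/2 + 3*x**2/4.
Answer: -3*x**2*log(x)/2 + 3*x**2/4.


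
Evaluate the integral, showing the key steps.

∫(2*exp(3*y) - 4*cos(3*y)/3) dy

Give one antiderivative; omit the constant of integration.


Step 1. Rewrite: now ∫(2*exp(3*y)) dy + ∫(-4*cos(3*y)/3) dy.
Step 2. Evaluate the standard form: now 2*exp(3*y)/3 + ∫(-4*cos(3*y)/3) dy.
Step 3. Evaluate the standard form: now 2*exp(3*y)/3 - 4*sin(3*y)/9.
Answer: 2*exp(3*y)/3 - 4*sin(3*y)/9.


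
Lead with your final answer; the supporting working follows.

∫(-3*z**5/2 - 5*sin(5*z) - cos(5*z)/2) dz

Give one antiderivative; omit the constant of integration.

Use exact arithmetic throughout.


The answer is -z**6/4 - sin(5*z)/10 + cos(5*z).
Step 1. Rewrite: now ∫(-3*z**5/2) dz + ∫(-5*sin(5*z)) dz + ∫(-cos(5*z)/2) dz.
Step 2. Evaluate the standard form: now cos(5*z) + ∫(-3*z**5/2) dz + ∫(-cos(5*z)/2) dz.
Step 3. Evaluate the standard form: now -z**6/4 + cos(5*z) + ∫(-cos(5*z)/2) dz.
Step 4. Evaluate the standard form: now -z**6/4 - sin(5*z)/10 + cos(5*z).
Answer: -z**6/4 - sin(5*z)/10 + cos(5*z).


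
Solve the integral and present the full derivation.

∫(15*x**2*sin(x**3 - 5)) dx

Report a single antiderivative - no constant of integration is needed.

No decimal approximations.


Step 1. Substitute u = x**3 - 5, turning ∫(15*x**2*sin(x**3 - 5)) dx into ∫(5*sin(u)) du: now ∫(5*sin(u)) du.
Step 2. Evaluate the standard form: now -5*cos(u).
Step 3. Substitute back u = x**3 - 5: now -5*cos(x**3 - 5).
Answer: -5*cos(x**3 - 5).


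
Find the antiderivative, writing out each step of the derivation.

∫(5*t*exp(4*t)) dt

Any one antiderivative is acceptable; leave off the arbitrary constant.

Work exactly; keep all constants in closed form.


Step 1. Integrate ∫(5*t*exp(4*t)) dt by parts with u = t, dv = (5*exp(4*t)) dt, so v = 5*exp(4*t)/4: now 5*t*exp(4*t)/4 + ∫(-5*exp(4*t)/4) dt.
Step 2. Evaluate the standard form: now 5*t*exp(4*t)/4 - 5*exp(4*t)/16.
Answer: 5*t*exp(4*t)/4 - 5*exp(4*t)/16.


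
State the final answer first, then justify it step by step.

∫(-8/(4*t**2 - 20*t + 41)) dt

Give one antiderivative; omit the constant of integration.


The answer is -atan(t/2 - 5/4).
Step 1. Substitute u = 5 - 2*t, turning ∫(-8/(4*t**2 - 20*t + 41)) dt into ∫(4/(u**2 + 16)) du: now ∫(4/(u**2 + 16)) du.
Step 2. Evaluate the standard form: now atan(u/4).
Step 3. Substitute back u = 5 - 2*t: now -atan(t/2 - 5/4).
Answer: -atan(t/2 - 5/4).


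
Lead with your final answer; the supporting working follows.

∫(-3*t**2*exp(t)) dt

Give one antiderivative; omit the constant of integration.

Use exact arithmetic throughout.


The answer is -3*t**2*exp(t) + 6*t*exp(t) - 6*exp(t).
Step 1. Integrate ∫(-3*t**2*exp(t)) dt by parts with u = t**2, dv = (-3*exp(t)) dt, so v = -3*exp(t): now -3*t**2*exp(t) + ∫(6*t*exp(t)) dt.
Step 2. Integrate ∫(6*t*exp(t)) dt by parts with u = t, dv = (6*exp(t)) dt, so v = 6*exp(t): now -3*t**2*exp(t) + 6*t*exp(t) + ∫(-6*exp(t)) dt.
Step 3. Evaluate the standard form: now -3*t**2*exp(t) + 6*t*exp(t) - 6*exp(t).
Answer: -3*t**2*exp(t) + 6*t*exp(t) - 6*exp(t).


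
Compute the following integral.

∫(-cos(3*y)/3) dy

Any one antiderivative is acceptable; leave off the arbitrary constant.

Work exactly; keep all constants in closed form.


Answer: -sin(3*y)/9.


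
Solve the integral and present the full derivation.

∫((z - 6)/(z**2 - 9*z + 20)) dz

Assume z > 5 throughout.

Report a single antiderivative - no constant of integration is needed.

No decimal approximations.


Step 1. Decompose ∫((z - 6)/(z**2 - 9*z + 20)) dz by partial fractions, (z - 6)/(z**2 - 9*z + 20) = 2/(z - 4) - 1/(z - 5): now ∫(-1/(z - 5)) dz + ∫(2/(z - 4)) dz.
Step 2. Evaluate the standard form [assuming z > 4]: now 2*log(z - 4) + ∫(-1/(z - 5)) dz.
Step 3. Evaluate the standard form [assuming z > 5]: now -log(z - 5) + 2*log(z - 4).
Answer: -log(z - 5) + 2*log(z - 4).


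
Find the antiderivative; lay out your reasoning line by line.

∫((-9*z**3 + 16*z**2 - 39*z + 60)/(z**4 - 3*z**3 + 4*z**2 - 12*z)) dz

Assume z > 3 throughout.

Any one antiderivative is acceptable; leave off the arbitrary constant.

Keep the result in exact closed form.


Step 1. Decompose ∫((-9*z**3 + 16*z**2 - 39*z + 60)/(z**4 - 3*z**3 + 4*z**2 - 12*z)) dz by partial fractions, (-9*z**3 + 16*z**2 - 39*z + 60)/(z**4 - 3*z**3 + 4*z**2 - 12*z) = 1/(z**2 + 4) - 4/(z - 3) - 5/z: now ∫(-5/z) dz + ∫(-4/(z - 3)) dz + ∫(1/(z**2 + 4)) dz.
Step 2. Evaluate the standard form [assuming z > 0]: now -5*log(z) + ∫(-4/(z - 3)) dz + ∫(1/(z**2 + 4)) dz.
Step 3. Evaluate the standard form [assuming z > 3]: now -5*log(z) - 4*log(z - 3) + ∫(1/(z**2 + 4)) dz.
Step 4. Evaluate the standard form: now -5*log(z) - 4*log(z - 3) + atan(z/2)/2.
Answer: -5*log(z) - 4*log(z - 3) + atan(z/2)/2.


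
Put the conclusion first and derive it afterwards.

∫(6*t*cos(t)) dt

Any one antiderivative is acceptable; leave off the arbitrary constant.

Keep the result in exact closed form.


The answer is 6*t*sin(t) + 6*cos(t).
Step 1. Integrate ∫(6*t*cos(t)) dt by parts with u = t, dv = (6*cos(t)) dt, so v = 6*sin(t): now 6*t*sin(t) + ∫(-6*sin(t)) dt.
Step 2. Evaluate the standard form: now 6*t*sin(t) + 6*cos(t).
Answer: 6*t*sin(t) + 6*cos(t).


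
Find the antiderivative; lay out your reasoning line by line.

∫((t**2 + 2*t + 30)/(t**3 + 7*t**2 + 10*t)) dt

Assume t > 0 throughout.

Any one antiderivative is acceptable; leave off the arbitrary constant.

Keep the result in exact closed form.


Step 1. Decompose ∫((t**2 + 2*t + 30)/(t**3 + 7*t**2 + 10*t)) dt by partial fractions, (t**2 + 2*t + 30)/(t**3 + 7*t**2 + 10*t) = 3/(t + 5) - 5/(t + 2) + 3/t: now ∫(3/t) dt + ∫(-5/(t + 2)) dt + ∫(3/(t + 5)) dt.
Step 2. Evaluate the standard form [assuming t > -5]: now 3*log(t + 5) + ∫(3/t) dt + ∫(-5/(t + 2)) dt.
Step 3. Evaluate the standard form [assuming t > 0]: now 3*log(t) + 3*log(t + 5) + ∫(-5/(t + 2)) dt.
Step 4. Evaluate the standard form [assuming t > -2]: now 3*log(t) - 5*log(t + 2) + 3*log(t + 5).
Answer: 3*log(t) - 5*log(t + 2) + 3*log(t + 5).


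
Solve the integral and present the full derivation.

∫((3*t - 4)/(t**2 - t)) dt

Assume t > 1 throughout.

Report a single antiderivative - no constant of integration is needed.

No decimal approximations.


Step 1. Decompose ∫((3*t - 4)/(t**2 - t)) dt by partial fractions, (3*t - 4)/(t**2 - t) = -1/(t - 1) + 4/t: now ∫(4/t) dt + ∫(-1/(t - 1)) dt.
Step 2. Evaluate the standard form [assuming t > 0]: now 4*log(t) + ∫(-1/(t - 1)) dt.
Step 3. Evaluate the standard form [assuming t > 1]: now 4*log(t) - log(t - 1).
Answer: 4*log(t) - log(t - 1).


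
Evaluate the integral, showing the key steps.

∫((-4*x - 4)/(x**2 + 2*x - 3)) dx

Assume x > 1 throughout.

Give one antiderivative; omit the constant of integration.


Step 1. Decompose ∫((-4*x - 4)/(x**2 + 2*x - 3)) dx by partial fractions, (-4*x - 4)/(x**2 + 2*x - 3) = -2/(x + 3) - 2/(x - 1): now ∫(-2/(x - 1)) dx + ∫(-2/(x + 3)) dx.
Step 2. Evaluate the standard form [assuming x > -3]: now -2*log(x + 3) + ∫(-2/(x - 1)) dx.
Step 3. Evaluate the standard form [assuming x > 1]: now -2*log(x - 1) - 2*log(x + 3).
Answer: -2*log(x - 1) - 2*log(x + 3).


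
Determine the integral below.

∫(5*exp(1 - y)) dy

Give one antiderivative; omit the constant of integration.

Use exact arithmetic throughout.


Answer: -5*exp(1 - y).


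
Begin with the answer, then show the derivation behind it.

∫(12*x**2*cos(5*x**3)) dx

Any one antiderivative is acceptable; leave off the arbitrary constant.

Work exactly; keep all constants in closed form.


The answer is 4*sin(5*x**3)/5.
Step 1. Substitute u = x**3, turning ∫(12*x**2*cos(5*x**3)) dx into ∫(4*cos(5*u)) du: now ∫(4*cos(5*u)) du.
Step 2. Evaluate the standard form: now 4*sin(5*u)/5.
Step 3. Substitute back u = x**3: now 4*sin(5*x**3)/5.
Answer: 4*sin(5*x**3)/5.


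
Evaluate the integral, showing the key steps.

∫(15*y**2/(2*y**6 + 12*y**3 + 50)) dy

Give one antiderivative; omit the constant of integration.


Step 1. Substitute u = y**3 + 3, turning ∫(15*y**2/(2*y**6 + 12*y**3 + 50)) dy into ∫(5/(2*(u**2 + 16))) du: now ∫(5/(2*(u**2 + 16))) du.
Step 2. Evaluate the standard form: now 5*atan(u/4)/8.
Step 3. Substitute back u = y**3 + 3: now 5*atan(y**3/4 + 3/4)/8.
Answer: 5*atan(y**3/4 + 3/4)/8.


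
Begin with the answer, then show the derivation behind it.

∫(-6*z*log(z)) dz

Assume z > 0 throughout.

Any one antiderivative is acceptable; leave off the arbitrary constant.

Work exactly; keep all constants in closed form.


The answer is -3*z**2*log(z) + 3*z**2/2.
Step 1. Integrate ∫(-6*z*log(z)) dz by parts with u = log(z), dv = (-6*z) dz, so v = -3*z**2 [assuming z > 0]: now -3*z**2*log(z) + ∫(3*z) dz.
Step 2. Evaluate the standard form: now -3*z**2*log(z) + 3*z**2/2.
Answer: -3*z**2*log(z) + 3*z**2/2.


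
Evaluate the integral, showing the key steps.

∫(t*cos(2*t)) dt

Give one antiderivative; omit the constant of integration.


Step 1. Integrate ∫(t*cos(2*t)) dt by parts with u = t, dv = (cos(2*t)) dt, so v = sin(2*t)/2: now t*sin(2*t)/2 + ∫(-sin(2*t)/2) dt.
Step 2. Evaluate the standard form: now t*sin(2*t)/2 + cos(2*t)/4.
Answer: t*sin(2*t)/2 + cos(2*t)/4.


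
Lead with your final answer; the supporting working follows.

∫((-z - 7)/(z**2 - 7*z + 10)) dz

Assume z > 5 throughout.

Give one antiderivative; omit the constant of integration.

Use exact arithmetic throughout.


The answer is -4*log(z - 5) + 3*log(z - 2).
Step 1. Decompose ∫((-z - 7)/(z**2 - 7*z + 10)) dz by partial fractions, (-z - 7)/(z**2 - 7*z + 10) = 3/(z - 2) - 4/(z - 5): now ∫(-4/(z - 5)) dz + ∫(3/(z - 2)) dz.
Step 2. Evaluate the standard form [assuming z > 5]: now -4*log(z - 5) + ∫(3/(z - 2)) dz.
Step 3. Evaluate the standard form [assuming z > 2]: now -4*log(z - 5) + 3*log(z - 2).
Answer: -4*log(z - 5) + 3*log(z - 2).


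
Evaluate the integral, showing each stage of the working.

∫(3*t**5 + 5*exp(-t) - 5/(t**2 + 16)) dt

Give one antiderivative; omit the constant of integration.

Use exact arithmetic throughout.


Step 1. Rewrite: now ∫(3*t**5) dt + ∫(-5/(t**2 + 16)) dt + ∫(5*exp(-t)) dt.
Step 2. Evaluate the standard form: now -5*atan(t/4)/4 + ∫(3*t**5) dt + ∫(5*exp(-t)) dt.
Step 3. Evaluate the standard form: now t**6/2 - 5*atan(t/4)/4 + ∫(5*exp(-t)) dt.
Step 4. Evaluate the standard form: now t**6/2 - 5*atan(t/4)/4 - 5*exp(-t).
Answer: t**6/2 - 5*atan(t/4)/4 - 5*exp(-t).


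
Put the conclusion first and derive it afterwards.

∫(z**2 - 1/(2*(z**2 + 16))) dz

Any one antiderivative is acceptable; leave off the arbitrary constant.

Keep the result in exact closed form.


The answer is z**3/3 - atan(z/4)/8.
Step 1. Rewrite: now ∫(z**2) dz + ∫(-1/(2*(z**2 + 16))) dz.
Step 2. Evaluate the standard form: now -atan(z/4)/8 + ∫(z**2) dz.
Step 3. Evaluate the standard form: now z**3/3 - atan(z/4)/8.
Answer: z**3/3 - atan(z/4)/8.


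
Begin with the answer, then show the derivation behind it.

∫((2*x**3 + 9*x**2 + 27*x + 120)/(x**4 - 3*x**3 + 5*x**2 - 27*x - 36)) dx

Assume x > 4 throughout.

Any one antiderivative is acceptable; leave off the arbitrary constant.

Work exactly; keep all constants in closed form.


The answer is 4*log(x - 4) - 2*log(x + 1) - atan(x/3).
Step 1. Decompose ∫((2*x**3 + 9*x**2 + 27*x + 120)/(x**4 - 3*x**3 + 5*x**2 - 27*x - 36)) dx by partial fractions, (2*x**3 + 9*x**2 + 27*x + 120)/(x**4 - 3*x**3 + 5*x**2 - 27*x - 36) = -3/(x**2 + 9) - 2/(x + 1) + 4/(x - 4): now ∫(4/(x - 4)) dx + ∫(-2/(x + 1)) dx + ∫(-3/(x**2 + 9)) dx.
Step 2. Evaluate the standard form [assuming x > 4]: now 4*log(x - 4) + ∫(-2/(x + 1)) dx + ∫(-3/(x**2 + 9)) dx.
Step 3. Evaluate the standard form [assuming x > -1]: now 4*log(x - 4) - 2*log(x + 1) + ∫(-3/(x**2 + 9)) dx.
Step 4. Evaluate the standard form: now 4*log(x - 4) - 2*log(x + 1) - atan(x/3).
Answer: 4*log(x - 4) - 2*log(x + 1) - atan(x/3).


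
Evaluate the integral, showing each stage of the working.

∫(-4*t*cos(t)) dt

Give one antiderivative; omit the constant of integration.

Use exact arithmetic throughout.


Step 1. Integrate ∫(-4*t*cos(t)) dt by parts with u = t, dv = (-4*cos(t)) dt, so v = -4*sin(t): now -4*t*sin(t) + ∫(4*sin(t)) dt.
Step 2. Evaluate the standard form: now -4*t*sin(t) - 4*cos(t).
Answer: -4*t*sin(t) - 4*cos(t).


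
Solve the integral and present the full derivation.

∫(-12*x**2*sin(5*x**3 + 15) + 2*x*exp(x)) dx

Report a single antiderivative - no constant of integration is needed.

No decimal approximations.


Step 1. Rewrite: now ∫(2*x*exp(x)) dx + ∫(-12*x**2*sin(5*x**3 + 15)) dx.
Step 2. Integrate ∫(2*x*exp(x)) dx by parts with u = x, dv = (2*exp(x)) dx, so v = 2*exp(x): now 2*x*exp(x) + ∫(-12*x**2*sin(5*x**3 + 15)) dx + ∫(-2*exp(x)) dx.
Step 3. Evaluate the standard form: now 2*x*exp(x) - 2*exp(x) + ∫(-12*x**2*sin(5*x**3 + 15)) dx.
Step 4. Substitute u = x**3 + 3, turning ∫(-12*x**2*sin(5*x**3 + 15)) dx into ∫(-4*sin(5*u)) du: now 2*x*exp(x) - 2*exp(x) + ∫(-4*sin(5*u)) du.
Step 5. Evaluate the standard form: now 2*x*exp(x) - 2*exp(x) + 4*cos(5*u)/5.
Step 6. Substitute back u = x**3 + 3: now 2*x*exp(x) - 2*exp(x) + 4*cos(5*x**3 + 15)/5.
Answer: 2*x*exp(x) - 2*exp(x) + 4*cos(5*x**3 + 15)/5.


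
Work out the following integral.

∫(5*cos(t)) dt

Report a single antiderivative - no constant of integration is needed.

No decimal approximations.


Answer: 5*sin(t).


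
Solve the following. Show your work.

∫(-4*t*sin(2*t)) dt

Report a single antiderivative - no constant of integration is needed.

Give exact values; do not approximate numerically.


Step 1. Integrate ∫(-4*t*sin(2*t)) dt by parts with u = t, dv = (-4*sin(2*t)) dt, so v = 2*cos(2*t): now 2*t*cos(2*t) + ∫(-2*cos(2*t)) dt.
Step 2. Evaluate the standard form: now 2*t*cos(2*t) - sin(2*t).
Answer: 2*t*cos(2*t) - sin(2*t).


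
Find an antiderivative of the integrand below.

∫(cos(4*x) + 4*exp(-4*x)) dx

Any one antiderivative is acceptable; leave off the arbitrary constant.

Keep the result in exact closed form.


Answer: sin(4*x)/4 - exp(-4*x).


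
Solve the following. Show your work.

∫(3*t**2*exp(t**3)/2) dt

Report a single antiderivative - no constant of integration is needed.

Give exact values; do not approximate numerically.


Step 1. Substitute u = t**3, turning ∫(3*t**2*exp(t**3)/2) dt into ∫(exp(u)/2) du: now ∫(exp(u)/2) du.
Step 2. Evaluate the standard form: now exp(u)/2.
Step 3. Substitute back u = t**3: now exp(t**3)/2.
Answer: exp(t**3)/2.


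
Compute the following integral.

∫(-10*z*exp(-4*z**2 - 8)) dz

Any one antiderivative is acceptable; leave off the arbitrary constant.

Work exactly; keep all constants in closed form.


Answer: 5*exp(-4*z**2 - 8)/4.


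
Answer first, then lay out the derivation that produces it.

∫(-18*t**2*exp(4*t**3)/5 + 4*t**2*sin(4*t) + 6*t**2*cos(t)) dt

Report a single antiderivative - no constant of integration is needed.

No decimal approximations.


The answer is 6*t**2*sin(t) - t**2*cos(4*t) + t*sin(4*t)/2 + 12*t*cos(t) - 3*exp(4*t**3)/10 - 12*sin(t) + cos(4*t)/8.
Step 1. Rewrite: now ∫(-18*t**2*exp(4*t**3)/5) dt + ∫(4*t**2*sin(4*t)) dt + ∫(6*t**2*cos(t)) dt.
Step 2. Integrate ∫(4*t**2*sin(4*t)) dt by parts with u = t**2, dv = (4*sin(4*t)) dt, so v = -cos(4*t): now -t**2*cos(4*t) + ∫(2*t*cos(4*t)) dt + ∫(-18*t**2*exp(4*t**3)/5) dt + ∫(6*t**2*cos(t)) dt.
Step 3. Integrate ∫(2*t*cos(4*t)) dt by parts with u = t, dv = (2*cos(4*t)) dt, so v = sin(4*t)/2: now -t**2*cos(4*t) + t*sin(4*t)/2 + ∫(-18*t**2*exp(4*t**3)/5) dt + ∫(6*t**2*cos(t)) dt + ∫(-sin(4*t)/2) dt.
Step 4. Evaluate the standard form: now -t**2*cos(4*t) + t*sin(4*t)/2 + cos(4*t)/8 + ∫(-18*t**2*exp(4*t**3)/5) dt + ∫(6*t**2*cos(t)) dt.
Step 5. Integrate ∫(6*t**2*cos(t)) dt by parts with u = t**2, dv = (6*cos(t)) dt, so v = 6*sin(t): now 6*t**2*sin(t) - t**2*cos(4*t) + t*sin(4*t)/2 + cos(4*t)/8 + ∫(-12*t*sin(t)) dt + ∫(-18*t**2*exp(4*t**3)/5) dt.
Step 6. Integrate ∫(-12*t*sin(t)) dt by parts with u = t, dv = (-12*sin(t)) dt, so v = 12*cos(t): now 6*t**2*sin(t) - t**2*cos(4*t) + t*sin(4*t)/2 + 12*t*cos(t) + cos(4*t)/8 + ∫(-18*t**2*exp(4*t**3)/5) dt + ∫(-12*cos(t)) dt.
Step 7. Evaluate the standard form: now 6*t**2*sin(t) - t**2*cos(4*t) + t*sin(4*t)/2 + 12*t*cos(t) - 12*sin(t) + cos(4*t)/8 + ∫(-18*t**2*exp(4*t**3)/5) dt.
Step 8. Substitute u = t**3, turning ∫(-18*t**2*exp(4*t**3)/5) dt into ∫(-6*exp(4*u)/5) du: now 6*t**2*sin(t) - t**2*cos(4*t) + t*sin(4*t)/2 + 12*t*cos(t) - 12*sin(t) + cos(4*t)/8 + ∫(-6*exp(4*u)/5) du.
Step 9. Evaluate the standard form: now 6*t**2*sin(t) - t**2*cos(4*t) + t*sin(4*t)/2 + 12*t*cos(t) - 3*exp(4*u)/10 - 12*sin(t) + cos(4*t)/8.
Step 10. Substitute back u = t**3: now 6*t**2*sin(t) - t**2*cos(4*t) + t*sin(4*t)/2 + 12*t*cos(t) - 3*exp(4*t**3)/10 - 12*sin(t) + cos(4*t)/8.
Answer: 6*t**2*sin(t) - t**2*cos(4*t) + t*sin(4*t)/2 + 12*t*cos(t) - 3*exp(4*t**3)/10 - 12*sin(t) + cos(4*t)/8.


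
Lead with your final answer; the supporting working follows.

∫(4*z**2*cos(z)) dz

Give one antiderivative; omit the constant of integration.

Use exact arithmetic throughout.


The answer is 4*z**2*sin(z) + 8*z*cos(z) - 8*sin(z).
Step 1. Integrate ∫(4*z**2*cos(z)) dz by parts with u = z**2, dv = (4*cos(z)) dz, so v = 4*sin(z): now 4*z**2*sin(z) + ∫(-8*z*sin(z)) dz.
Step 2. Integrate ∫(-8*z*sin(z)) dz by parts with u = z, dv = (-8*sin(z)) dz, so v = 8*cos(z): now 4*z**2*sin(z) + 8*z*cos(z) + ∫(-8*cos(z)) dz.
Step 3. Evaluate the standard form: now 4*z**2*sin(z) + 8*z*cos(z) - 8*sin(z).
Answer: 4*z**2*sin(z) + 8*z*cos(z) - 8*sin(z).


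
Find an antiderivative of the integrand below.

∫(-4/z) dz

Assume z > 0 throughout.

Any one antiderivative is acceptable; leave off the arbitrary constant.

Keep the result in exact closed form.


Answer: -4*log(z).


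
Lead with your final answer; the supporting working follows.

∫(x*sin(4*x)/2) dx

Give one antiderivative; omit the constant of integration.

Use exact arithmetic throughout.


The answer is -x*cos(4*x)/8 + sin(4*x)/32.
Step 1. Integrate ∫(x*sin(4*x)/2) dx by parts with u = x, dv = (sin(4*x)/2) dx, so v = -cos(4*x)/8: now -x*cos(4*x)/8 + ∫(cos(4*x)/8) dx.
Step 2. Evaluate the standard form: now -x*cos(4*x)/8 + sin(4*x)/32.
Answer: -x*cos(4*x)/8 + sin(4*x)/32.


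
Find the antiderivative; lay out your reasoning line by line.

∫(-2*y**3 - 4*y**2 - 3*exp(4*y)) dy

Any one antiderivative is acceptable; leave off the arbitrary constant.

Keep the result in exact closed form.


Step 1. Rewrite: now ∫(-4*y**2) dy + ∫(-2*y**3) dy + ∫(-3*exp(4*y)) dy.
Step 2. Evaluate the standard form: now -4*y**3/3 + ∫(-2*y**3) dy + ∫(-3*exp(4*y)) dy.
Step 3. Evaluate the standard form: now -4*y**3/3 - 3*exp(4*y)/4 + ∫(-2*y**3) dy.
Step 4. Evaluate the standard form: now -y**4/2 - 4*y**3/3 - 3*exp(4*y)/4.
Answer: -y**4/2 - 4*y**3/3 - 3*exp(4*y)/4.


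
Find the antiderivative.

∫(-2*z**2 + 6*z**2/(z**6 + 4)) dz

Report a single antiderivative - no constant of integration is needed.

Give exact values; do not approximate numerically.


Answer: -2*z**3/3 + atan(z**3/2).


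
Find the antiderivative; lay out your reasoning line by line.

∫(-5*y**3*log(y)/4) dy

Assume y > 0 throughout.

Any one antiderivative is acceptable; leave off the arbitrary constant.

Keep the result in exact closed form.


Step 1. Integrate ∫(-5*y**3*log(y)/4) dy by parts with u = log(y), dv = (-5*y**3/4) dy, so v = -5*y**4/16 [assuming y > 0]: now -5*y**4*log(y)/16 + ∫(5*y**3/16) dy.
Step 2. Evaluate the standard form: now -5*y**4*log(y)/16 + 5*y**4/64.
Answer: -5*y**4*log(y)/16 + 5*y**4/64.


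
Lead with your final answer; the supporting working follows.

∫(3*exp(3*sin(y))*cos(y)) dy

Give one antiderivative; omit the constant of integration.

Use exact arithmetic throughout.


The answer is exp(3*sin(y)).
Step 1. Substitute u = sin(y), turning ∫(3*exp(3*sin(y))*cos(y)) dy into ∫(3*exp(3*u)) du: now ∫(3*exp(3*u)) du.
Step 2. Evaluate the standard form: now exp(3*u).
Step 3. Substitute back u = sin(y): now exp(3*sin(y)).
Answer: exp(3*sin(y)).


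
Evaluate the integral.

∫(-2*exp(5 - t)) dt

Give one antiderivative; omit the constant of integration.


Answer: 2*exp(5 - t).


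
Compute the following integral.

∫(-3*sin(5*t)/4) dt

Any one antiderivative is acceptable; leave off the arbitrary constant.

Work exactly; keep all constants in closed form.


Answer: 3*cos(5*t)/20.


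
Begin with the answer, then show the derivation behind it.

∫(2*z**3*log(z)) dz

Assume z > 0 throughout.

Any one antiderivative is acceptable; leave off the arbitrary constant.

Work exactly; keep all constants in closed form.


The answer is z**4*log(z)/2 - z**4/8.
Step 1. Integrate ∫(2*z**3*log(z)) dz by parts with u = log(z), dv = (2*z**3) dz, so v = z**4/2 [assuming z > 0]: now z**4*log(z)/2 + ∫(-z**3/2) dz.
Step 2. Evaluate the standard form: now z**4*log(z)/2 - z**4/8.
Answer: z**4*log(z)/2 - z**4/8.


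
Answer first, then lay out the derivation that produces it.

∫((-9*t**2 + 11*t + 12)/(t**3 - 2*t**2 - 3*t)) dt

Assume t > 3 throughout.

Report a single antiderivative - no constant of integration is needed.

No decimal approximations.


The answer is -4*log(t) - 3*log(t - 3) - 2*log(t + 1).
Step 1. Decompose ∫((-9*t**2 + 11*t + 12)/(t**3 - 2*t**2 - 3*t)) dt by partial fractions, (-9*t**2 + 11*t + 12)/(t**3 - 2*t**2 - 3*t) = -2/(t + 1) - 3/(t - 3) - 4/t: now ∫(-4/t) dt + ∫(-3/(t - 3)) dt + ∫(-2/(t + 1)) dt.
Step 2. Evaluate the standard form [assuming t > 3]: now -3*log(t - 3) + ∫(-4/t) dt + ∫(-2/(t + 1)) dt.
Step 3. Evaluate the standard form [assuming t > 0]: now -4*log(t) - 3*log(t - 3) + ∫(-2/(t + 1)) dt.
Step 4. Evaluate the standard form [assuming t > -1]: now -4*log(t) - 3*log(t - 3) - 2*log(t + 1).
Answer: -4*log(t) - 3*log(t - 3) - 2*log(t + 1).


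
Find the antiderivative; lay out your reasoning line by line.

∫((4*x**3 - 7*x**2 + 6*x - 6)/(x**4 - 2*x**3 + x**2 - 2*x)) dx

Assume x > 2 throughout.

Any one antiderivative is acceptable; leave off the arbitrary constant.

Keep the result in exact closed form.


Step 1. Decompose ∫((4*x**3 - 7*x**2 + 6*x - 6)/(x**4 - 2*x**3 + x**2 - 2*x)) dx by partial fractions, (4*x**3 - 7*x**2 + 6*x - 6)/(x**4 - 2*x**3 + x**2 - 2*x) = -1/(x**2 + 1) + 1/(x - 2) + 3/x: now ∫(3/x) dx + ∫(1/(x - 2)) dx + ∫(-1/(x**2 + 1)) dx.
Step 2. Evaluate the standard form [assuming x > 2]: now log(x - 2) + ∫(3/x) dx + ∫(-1/(x**2 + 1)) dx.
Step 3. Evaluate the standard form [assuming x > 0]: now 3*log(x) + log(x - 2) + ∫(-1/(x**2 + 1)) dx.
Step 4. Evaluate the standard form: now 3*log(x) + log(x - 2) - atan(x).
Answer: 3*log(x) + log(x - 2) - atan(x).


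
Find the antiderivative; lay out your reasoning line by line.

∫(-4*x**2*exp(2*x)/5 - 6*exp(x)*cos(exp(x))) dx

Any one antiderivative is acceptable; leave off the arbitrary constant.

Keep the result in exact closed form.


Step 1. Rewrite: now ∫(-4*x**2*exp(2*x)/5) dx + ∫(-6*exp(x)*cos(exp(x))) dx.
Step 2. Integrate ∫(-4*x**2*exp(2*x)/5) dx by parts with u = x**2, dv = (-4*exp(2*x)/5) dx, so v = -2*exp(2*x)/5: now -2*x**2*exp(2*x)/5 + ∫(4*x*exp(2*x)/5) dx + ∫(-6*exp(x)*cos(exp(x))) dx.
Step 3. Integrate ∫(4*x*exp(2*x)/5) dx by parts with u = x, dv = (4*exp(2*x)/5) dx, so v = 2*exp(2*x)/5: now -2*x**2*exp(2*x)/5 + 2*x*exp(2*x)/5 + ∫(-6*exp(x)*cos(exp(x))) dx + ∫(-2*exp(2*x)/5) dx.
Step 4. Evaluate the standard form: now -2*x**2*exp(2*x)/5 + 2*x*exp(2*x)/5 - exp(2*x)/5 + ∫(-6*exp(x)*cos(exp(x))) dx.
Step 5. Substitute u = exp(x), turning ∫(-6*exp(x)*cos(exp(x))) dx into ∫(-6*cos(u)) du: now -2*x**2*exp(2*x)/5 + 2*x*exp(2*x)/5 - exp(2*x)/5 + ∫(-6*cos(u)) du.
Step 6. Evaluate the standard form: now -2*x**2*exp(2*x)/5 + 2*x*exp(2*x)/5 - exp(2*x)/5 - 6*sin(u).
Step 7. Substitute back u = exp(x): now -2*x**2*exp(2*x)/5 + 2*x*exp(2*x)/5 - exp(2*x)/5 - 6*sin(exp(x)).
Answer: -2*x**2*exp(2*x)/5 + 2*x*exp(2*x)/5 - exp(2*x)/5 - 6*sin(exp(x)).


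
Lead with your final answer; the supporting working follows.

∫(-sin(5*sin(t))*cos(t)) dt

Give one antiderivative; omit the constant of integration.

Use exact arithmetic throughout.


The answer is cos(5*sin(t))/5.
Step 1. Substitute u = sin(t), turning ∫(-sin(5*sin(t))*cos(t)) dt into ∫(-sin(5*u)) du: now ∫(-sin(5*u)) du.
Step 2. Evaluate the standard form: now cos(5*u)/5.
Step 3. Substitute back u = sin(t): now cos(5*sin(t))/5.
Answer: cos(5*sin(t))/5.


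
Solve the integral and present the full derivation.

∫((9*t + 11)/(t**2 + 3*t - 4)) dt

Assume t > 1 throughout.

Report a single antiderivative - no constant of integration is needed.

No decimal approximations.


Step 1. Decompose ∫((9*t + 11)/(t**2 + 3*t - 4)) dt by partial fractions, (9*t + 11)/(t**2 + 3*t - 4) = 5/(t + 4) + 4/(t - 1): now ∫(4/(t - 1)) dt + ∫(5/(t + 4)) dt.
Step 2. Evaluate the standard form [assuming t > -4]: now 5*log(t + 4) + ∫(4/(t - 1)) dt.
Step 3. Evaluate the standard form [assuming t > 1]: now 4*log(t - 1) + 5*log(t + 4).
Answer: 4*log(t - 1) + 5*log(t + 4).


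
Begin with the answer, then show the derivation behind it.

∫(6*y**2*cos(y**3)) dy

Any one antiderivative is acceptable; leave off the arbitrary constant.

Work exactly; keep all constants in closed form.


The answer is 2*sin(y**3).
Step 1. Substitute u = y**3, turning ∫(6*y**2*cos(y**3)) dy into ∫(2*cos(u)) du: now ∫(2*cos(u)) du.
Step 2. Evaluate the standard form: now 2*sin(u).
Step 3. Substitute back u = y**3: now 2*sin(y**3).
Answer: 2*sin(y**3).


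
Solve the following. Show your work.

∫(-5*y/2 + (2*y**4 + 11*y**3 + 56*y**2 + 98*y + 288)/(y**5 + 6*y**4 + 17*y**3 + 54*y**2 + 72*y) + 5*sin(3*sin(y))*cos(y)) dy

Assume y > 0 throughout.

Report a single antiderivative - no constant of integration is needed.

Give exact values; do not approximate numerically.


Step 1. Rewrite: now ∫(-5*y/2) dy + ∫((2*y**4 + 11*y**3 + 56*y**2 + 98*y + 288)/(y**5 + 6*y**4 + 17*y**3 + 54*y**2 + 72*y)) dy + ∫(5*sin(3*sin(y))*cos(y)) dy.
Step 2. Evaluate the standard form: now -5*y**2/4 + ∫((2*y**4 + 11*y**3 + 56*y**2 + 98*y + 288)/(y**5 + 6*y**4 + 17*y**3 + 54*y**2 + 72*y)) dy + ∫(5*sin(3*sin(y))*cos(y)) dy.
Step 3. Decompose ∫((2*y**4 + 11*y**3 + 56*y**2 + 98*y + 288)/(y**5 + 6*y**4 + 17*y**3 + 54*y**2 + 72*y)) dy by partial fractions, (2*y**4 + 11*y**3 + 56*y**2 + 98*y + 288)/(y**5 + 6*y**4 + 17*y**3 + 54*y**2 + 72*y) = 1/(y**2 + 9) + 3/(y + 4) - 5/(y + 2) + 4/y: now -5*y**2/4 + ∫(4/y) dy + ∫(5*sin(3*sin(y))*cos(y)) dy + ∫(-5/(y + 2)) dy + ∫(3/(y + 4)) dy + ∫(1/(y**2 + 9)) dy.
Step 4. Evaluate the standard form [assuming y > -4]: now -5*y**2/4 + 3*log(y + 4) + ∫(4/y) dy + ∫(5*sin(3*sin(y))*cos(y)) dy + ∫(-5/(y + 2)) dy + ∫(1/(y**2 + 9)) dy.
Step 5. Evaluate the standard form [assuming y > 0]: now -5*y**2/4 + 4*log(y) + 3*log(y + 4) + ∫(5*sin(3*sin(y))*cos(y)) dy + ∫(-5/(y + 2)) dy + ∫(1/(y**2 + 9)) dy.
Step 6. Evaluate the standard form [assuming y > -2]: now -5*y**2/4 + 4*log(y) - 5*log(y + 2) + 3*log(y + 4) + ∫(5*sin(3*sin(y))*cos(y)) dy + ∫(1/(y**2 + 9)) dy.
Step 7. Evaluate the standard form: now -5*y**2/4 + 4*log(y) - 5*log(y + 2) + 3*log(y + 4) + atan(y/3)/3 + ∫(5*sin(3*sin(y))*cos(y)) dy.
Step 8. Substitute u = sin(y), turning ∫(5*sin(3*sin(y))*cos(y)) dy into ∫(5*sin(3*u)) du: now -5*y**2/4 + 4*log(y) - 5*log(y + 2) + 3*log(y + 4) + atan(y/3)/3 + ∫(5*sin(3*u)) du.
Step 9. Evaluate the standard form: now -5*y**2/4 + 4*log(y) - 5*log(y + 2) + 3*log(y + 4) - 5*cos(3*u)/3 + atan(y/3)/3.
Step 10. Substitute back u = sin(y): now -5*y**2/4 + 4*log(y) - 5*log(y + 2) + 3*log(y + 4) - 5*cos(3*sin(y))/3 + atan(y/3)/3.
Answer: -5*y**2/4 + 4*log(y) - 5*log(y + 2) + 3*log(y + 4) - 5*cos(3*sin(y))/3 + atan(y/3)/3.


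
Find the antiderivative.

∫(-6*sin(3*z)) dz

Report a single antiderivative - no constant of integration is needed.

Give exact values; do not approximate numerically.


Answer: 2*cos(3*z).


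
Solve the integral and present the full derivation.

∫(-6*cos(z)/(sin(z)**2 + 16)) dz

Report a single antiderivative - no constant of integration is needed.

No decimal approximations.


Step 1. Substitute u = sin(z), turning ∫(-6*cos(z)/(sin(z)**2 + 16)) dz into ∫(-6/(u**2 + 16)) du: now ∫(-6/(u**2 + 16)) du.
Step 2. Evaluate the standard form: now -3*atan(u/4)/2.
Step 3. Substitute back u = sin(z): now -3*atan(sin(z)/4)/2.
Answer: -3*atan(sin(z)/4)/2.


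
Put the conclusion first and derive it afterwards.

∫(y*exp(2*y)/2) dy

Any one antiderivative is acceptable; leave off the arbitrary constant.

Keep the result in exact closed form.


The answer is y*exp(2*y)/4 - exp(2*y)/8.
Step 1. Integrate ∫(y*exp(2*y)/2) dy by parts with u = y, dv = (exp(2*y)/2) dy, so v = exp(2*y)/4: now y*exp(2*y)/4 + ∫(-exp(2*y)/4) dy.
Step 2. Evaluate the standard form: now y*exp(2*y)/4 - exp(2*y)/8.
Answer: y*exp(2*y)/4 - exp(2*y)/8.


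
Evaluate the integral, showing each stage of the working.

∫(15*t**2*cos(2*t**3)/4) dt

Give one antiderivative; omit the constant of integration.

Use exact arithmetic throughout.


Step 1. Substitute u = t**3, turning ∫(15*t**2*cos(2*t**3)/4) dt into ∫(5*cos(2*u)/4) du: now ∫(5*cos(2*u)/4) du.
Step 2. Evaluate the standard form: now 5*sin(2*u)/8.
Step 3. Substitute back u = t**3: now 5*sin(2*t**3)/8.
Answer: 5*sin(2*t**3)/8.
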